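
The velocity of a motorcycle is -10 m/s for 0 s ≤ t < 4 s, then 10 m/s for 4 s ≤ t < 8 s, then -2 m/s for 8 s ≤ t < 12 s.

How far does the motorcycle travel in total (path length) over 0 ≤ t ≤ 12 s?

Distance (not displacement) is the total path length: add the absolute areas under v-t.
0–4 s: |-10| × 4 = 40 m
4–8 s: |10| × 4 = 40 m
8–12 s: |-2| × 4 = 8 m
Total distance = 88 m

88 m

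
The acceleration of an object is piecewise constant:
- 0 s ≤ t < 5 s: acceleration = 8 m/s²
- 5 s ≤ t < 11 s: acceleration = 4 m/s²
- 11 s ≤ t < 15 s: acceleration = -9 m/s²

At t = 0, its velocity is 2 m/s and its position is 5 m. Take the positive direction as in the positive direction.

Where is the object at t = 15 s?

On each constant-a segment, Δv = aΔt and Δx = v₀Δt + ½aΔt²; chain segment to segment.
0–5 s: v starts 2 m/s; Δx = 2·5 + ½·8·5² = 110 m; v ends 42 m/s.
5–11 s: v starts 42 m/s; Δx = 42·6 + ½·4·6² = 324 m; v ends 66 m/s.
11–15 s: v starts 66 m/s; Δx = 66·4 + ½·-9·4² = 192 m; v ends 30 m/s.
x(15) = 5 + Σ Δx = 631 m.

631 m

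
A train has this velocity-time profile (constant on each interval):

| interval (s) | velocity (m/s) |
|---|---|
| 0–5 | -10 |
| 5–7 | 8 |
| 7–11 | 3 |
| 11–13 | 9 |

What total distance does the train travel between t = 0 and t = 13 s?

96 m

Total distance travelled is ∫|v| dt — sum the magnitudes of each area piece.
0–5 s: |-10| × 5 = 50 m
5–7 s: |8| × 2 = 16 m
7–11 s: |3| × 4 = 12 m
11–13 s: |9| × 2 = 18 m
Total distance = 96 m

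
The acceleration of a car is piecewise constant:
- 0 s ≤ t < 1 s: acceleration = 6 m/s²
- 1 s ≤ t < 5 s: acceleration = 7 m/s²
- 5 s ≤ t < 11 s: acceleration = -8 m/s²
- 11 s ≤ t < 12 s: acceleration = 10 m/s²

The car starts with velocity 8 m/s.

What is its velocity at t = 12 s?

4 m/s

Δv equals the area under the a-t graph; then v = v₀ + Δv.
0–1 s: 6 × 1 = 6 m/s
1–5 s: 7 × 4 = 28 m/s
5–11 s: -8 × 6 = -48 m/s
11–12 s: 10 × 1 = 10 m/s
Δv = -4 m/s, so v(12) = 8 + (-4) = 4 m/s.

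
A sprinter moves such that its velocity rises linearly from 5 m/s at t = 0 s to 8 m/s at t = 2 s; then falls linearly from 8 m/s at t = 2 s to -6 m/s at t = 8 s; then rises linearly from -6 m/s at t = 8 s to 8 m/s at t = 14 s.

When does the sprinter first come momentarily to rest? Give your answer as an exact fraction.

t = 38/7 s

v changes sign on 2–8 s (from 8 to -6); the graph is linear there, so v = 0 at t = 2 + (-8)·(8 − 2)/(-6 − 8) = 38/7 s.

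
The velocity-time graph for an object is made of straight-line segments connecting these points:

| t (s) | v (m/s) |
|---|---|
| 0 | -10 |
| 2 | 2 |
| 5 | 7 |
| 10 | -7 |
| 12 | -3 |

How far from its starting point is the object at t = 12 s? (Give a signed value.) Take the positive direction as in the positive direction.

-4.5 m

Displacement is the signed area under the v-t curve.
0–2 s: ½(-10 + 2)(2) = -8 m
2–5 s: ½(2 + 7)(3) = 13.5 m
5–10 s: ½(7 + -7)(5) = 0 m
10–12 s: ½(-7 + -3)(2) = -10 m
Net displacement = -4.5 m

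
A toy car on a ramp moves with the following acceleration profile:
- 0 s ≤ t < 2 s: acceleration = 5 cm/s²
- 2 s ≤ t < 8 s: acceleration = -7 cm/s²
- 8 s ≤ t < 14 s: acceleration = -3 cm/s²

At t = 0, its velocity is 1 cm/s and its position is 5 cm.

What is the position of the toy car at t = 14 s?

On each constant-a segment, Δv = aΔt and Δx = v₀Δt + ½aΔt²; chain segment to segment.
0–2 s: v starts 1 cm/s; Δx = 1·2 + ½·5·2² = 12 cm; v ends 11 cm/s.
2–8 s: v starts 11 cm/s; Δx = 11·6 + ½·-7·6² = -60 cm; v ends -31 cm/s.
8–14 s: v starts -31 cm/s; Δx = -31·6 + ½·-3·6² = -240 cm; v ends -49 cm/s.
x(14) = 5 + Σ Δx = -283 cm.

-283 cm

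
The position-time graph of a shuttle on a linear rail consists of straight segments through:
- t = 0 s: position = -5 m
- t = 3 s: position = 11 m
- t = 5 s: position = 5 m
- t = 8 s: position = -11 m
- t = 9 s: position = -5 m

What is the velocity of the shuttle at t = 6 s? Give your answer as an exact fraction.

-16/3 m/s

Velocity is the slope of the x-t graph on 5–8 s: (-11 − 5)/(8 − 5) = -16/3 m/s.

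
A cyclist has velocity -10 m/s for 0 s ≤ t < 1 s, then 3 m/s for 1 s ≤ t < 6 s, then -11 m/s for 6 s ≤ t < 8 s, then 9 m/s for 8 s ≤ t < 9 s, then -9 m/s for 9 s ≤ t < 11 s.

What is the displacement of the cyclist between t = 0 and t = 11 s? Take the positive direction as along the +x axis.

Displacement is the signed area under the v-t curve.
0–1 s: -10 × 1 = -10 m
1–6 s: 3 × 5 = 15 m
6–8 s: -11 × 2 = -22 m
8–9 s: 9 × 1 = 9 m
9–11 s: -9 × 2 = -18 m
Net displacement = -26 m

-26 m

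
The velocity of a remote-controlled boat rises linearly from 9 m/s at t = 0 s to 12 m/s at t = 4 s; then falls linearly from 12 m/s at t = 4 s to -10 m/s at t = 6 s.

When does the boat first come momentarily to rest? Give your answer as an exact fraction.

v changes sign on 4–6 s (from 12 to -10); the graph is linear there, so v = 0 at t = 4 + (-12)·(6 − 4)/(-10 − 12) = 56/11 s.

t = 56/11 s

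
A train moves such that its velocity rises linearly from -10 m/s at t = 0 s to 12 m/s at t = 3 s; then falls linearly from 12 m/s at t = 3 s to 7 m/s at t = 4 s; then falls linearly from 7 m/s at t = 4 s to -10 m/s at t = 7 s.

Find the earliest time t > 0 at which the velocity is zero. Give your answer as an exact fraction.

v changes sign on 0–3 s (from -10 to 12); the graph is linear there, so v = 0 at t = 0 + (10)·(3 − 0)/(12 − -10) = 15/11 s.

t = 15/11 s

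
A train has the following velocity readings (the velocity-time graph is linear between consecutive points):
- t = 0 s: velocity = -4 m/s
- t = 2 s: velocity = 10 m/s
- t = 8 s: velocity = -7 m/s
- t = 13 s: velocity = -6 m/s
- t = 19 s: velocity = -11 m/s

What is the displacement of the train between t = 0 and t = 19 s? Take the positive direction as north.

Net displacement equals the area under the velocity-time graph (areas below the axis count negative).
0–2 s: ½(-4 + 10)(2) = 6 m
2–8 s: ½(10 + -7)(6) = 9 m
8–13 s: ½(-7 + -6)(5) = -32.5 m
13–19 s: ½(-6 + -11)(6) = -51 m
Net displacement = -68.5 m

-68.5 m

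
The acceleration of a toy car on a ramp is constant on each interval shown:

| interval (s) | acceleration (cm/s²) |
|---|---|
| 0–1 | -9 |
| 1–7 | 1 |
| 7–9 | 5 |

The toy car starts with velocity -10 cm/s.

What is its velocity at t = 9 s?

-3 cm/s

Δv equals the area under the a-t graph; then v = v₀ + Δv.
0–1 s: -9 × 1 = -9 cm/s
1–7 s: 1 × 6 = 6 cm/s
7–9 s: 5 × 2 = 10 cm/s
Δv = 7 cm/s, so v(9) = -10 + (7) = -3 cm/s.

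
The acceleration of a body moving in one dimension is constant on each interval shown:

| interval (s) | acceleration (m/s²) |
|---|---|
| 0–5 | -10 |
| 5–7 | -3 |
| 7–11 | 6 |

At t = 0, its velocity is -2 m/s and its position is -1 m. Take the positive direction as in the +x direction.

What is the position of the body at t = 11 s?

-430 m

On each constant-a segment, Δv = aΔt and Δx = v₀Δt + ½aΔt²; chain segment to segment.
0–5 s: v starts -2 m/s; Δx = -2·5 + ½·-10·5² = -135 m; v ends -52 m/s.
5–7 s: v starts -52 m/s; Δx = -52·2 + ½·-3·2² = -110 m; v ends -58 m/s.
7–11 s: v starts -58 m/s; Δx = -58·4 + ½·6·4² = -184 m; v ends -34 m/s.
x(11) = -1 + Σ Δx = -430 m.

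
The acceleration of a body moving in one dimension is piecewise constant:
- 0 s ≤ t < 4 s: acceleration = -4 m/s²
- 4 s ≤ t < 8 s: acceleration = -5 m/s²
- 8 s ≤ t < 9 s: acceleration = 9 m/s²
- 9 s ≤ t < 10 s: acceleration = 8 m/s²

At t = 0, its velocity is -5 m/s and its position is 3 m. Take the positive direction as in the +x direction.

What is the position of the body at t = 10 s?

On each constant-a segment, Δv = aΔt and Δx = v₀Δt + ½aΔt²; chain segment to segment.
0–4 s: v starts -5 m/s; Δx = -5·4 + ½·-4·4² = -52 m; v ends -21 m/s.
4–8 s: v starts -21 m/s; Δx = -21·4 + ½·-5·4² = -124 m; v ends -41 m/s.
8–9 s: v starts -41 m/s; Δx = -41·1 + ½·9·1² = -36.5 m; v ends -32 m/s.
9–10 s: v starts -32 m/s; Δx = -32·1 + ½·8·1² = -28 m; v ends -24 m/s.
x(10) = 3 + Σ Δx = -237.5 m.

-237.5 m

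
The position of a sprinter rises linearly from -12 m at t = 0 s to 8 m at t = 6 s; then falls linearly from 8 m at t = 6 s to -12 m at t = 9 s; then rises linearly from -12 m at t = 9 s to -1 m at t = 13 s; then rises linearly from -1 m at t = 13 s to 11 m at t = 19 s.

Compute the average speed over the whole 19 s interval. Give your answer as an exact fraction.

63/19 m/s

Average speed = (total path length)/(elapsed time); on a piecewise-linear x-t graph the path length is Σ|Δx|.
0–6 s: |Δx| = |8 − -12| = 20 m
6–9 s: |Δx| = |-12 − 8| = 20 m
9–13 s: |Δx| = |-1 − -12| = 11 m
13–19 s: |Δx| = |11 − -1| = 12 m
Total path = 63 m; average speed = 63/19 = 63/19 m/s.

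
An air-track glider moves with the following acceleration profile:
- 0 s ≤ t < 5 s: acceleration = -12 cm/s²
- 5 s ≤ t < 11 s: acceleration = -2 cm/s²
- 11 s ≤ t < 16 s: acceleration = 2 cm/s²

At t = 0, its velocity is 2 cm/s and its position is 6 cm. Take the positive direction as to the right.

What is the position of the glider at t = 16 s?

-843 cm

On each constant-a segment, Δv = aΔt and Δx = v₀Δt + ½aΔt²; chain segment to segment.
0–5 s: v starts 2 cm/s; Δx = 2·5 + ½·-12·5² = -140 cm; v ends -58 cm/s.
5–11 s: v starts -58 cm/s; Δx = -58·6 + ½·-2·6² = -384 cm; v ends -70 cm/s.
11–16 s: v starts -70 cm/s; Δx = -70·5 + ½·2·5² = -325 cm; v ends -60 cm/s.
x(16) = 6 + Σ Δx = -843 cm.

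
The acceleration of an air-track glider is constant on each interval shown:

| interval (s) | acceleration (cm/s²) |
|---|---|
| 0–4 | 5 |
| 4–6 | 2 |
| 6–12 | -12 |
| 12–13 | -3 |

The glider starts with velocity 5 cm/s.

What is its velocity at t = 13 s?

Δv equals the area under the a-t graph; then v = v₀ + Δv.
0–4 s: 5 × 4 = 20 cm/s
4–6 s: 2 × 2 = 4 cm/s
6–12 s: -12 × 6 = -72 cm/s
12–13 s: -3 × 1 = -3 cm/s
Δv = -51 cm/s, so v(13) = 5 + (-51) = -46 cm/s.

-46 cm/s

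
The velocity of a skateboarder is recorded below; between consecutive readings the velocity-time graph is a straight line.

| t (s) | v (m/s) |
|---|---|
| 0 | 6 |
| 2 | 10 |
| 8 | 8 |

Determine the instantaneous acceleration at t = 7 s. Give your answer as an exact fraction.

-1/3 m/s²

Acceleration is the slope of the v-t graph on 2–8 s: (8 − 10)/(8 − 2) = -1/3 m/s².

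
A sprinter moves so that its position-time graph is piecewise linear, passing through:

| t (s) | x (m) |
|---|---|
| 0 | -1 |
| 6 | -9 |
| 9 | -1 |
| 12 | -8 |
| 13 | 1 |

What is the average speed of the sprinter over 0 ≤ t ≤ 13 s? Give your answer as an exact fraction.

Average speed = (total path length)/(elapsed time); on a piecewise-linear x-t graph the path length is Σ|Δx|.
0–6 s: |Δx| = |-9 − -1| = 8 m
6–9 s: |Δx| = |-1 − -9| = 8 m
9–12 s: |Δx| = |-8 − -1| = 7 m
12–13 s: |Δx| = |1 − -8| = 9 m
Total path = 32 m; average speed = 32/13 = 32/13 m/s.

32/13 m/s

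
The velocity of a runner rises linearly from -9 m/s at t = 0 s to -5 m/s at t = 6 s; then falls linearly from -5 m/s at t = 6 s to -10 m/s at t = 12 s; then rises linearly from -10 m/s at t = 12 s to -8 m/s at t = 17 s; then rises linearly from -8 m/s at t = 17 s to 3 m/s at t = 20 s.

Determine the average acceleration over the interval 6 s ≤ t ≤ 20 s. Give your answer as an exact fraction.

4/7 m/s²

Average acceleration = Δv/Δt = (3 − -5)/(20 − 6) = 4/7 m/s².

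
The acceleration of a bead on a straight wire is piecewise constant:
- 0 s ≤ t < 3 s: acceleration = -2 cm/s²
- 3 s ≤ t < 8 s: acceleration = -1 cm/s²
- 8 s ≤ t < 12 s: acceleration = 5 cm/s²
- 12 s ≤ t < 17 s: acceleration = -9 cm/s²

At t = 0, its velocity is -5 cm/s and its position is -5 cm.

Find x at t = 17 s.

-213 cm

On each constant-a segment, Δv = aΔt and Δx = v₀Δt + ½aΔt²; chain segment to segment.
0–3 s: v starts -5 cm/s; Δx = -5·3 + ½·-2·3² = -24 cm; v ends -11 cm/s.
3–8 s: v starts -11 cm/s; Δx = -11·5 + ½·-1·5² = -67.5 cm; v ends -16 cm/s.
8–12 s: v starts -16 cm/s; Δx = -16·4 + ½·5·4² = -24 cm; v ends 4 cm/s.
12–17 s: v starts 4 cm/s; Δx = 4·5 + ½·-9·5² = -92.5 cm; v ends -41 cm/s.
x(17) = -5 + Σ Δx = -213 cm.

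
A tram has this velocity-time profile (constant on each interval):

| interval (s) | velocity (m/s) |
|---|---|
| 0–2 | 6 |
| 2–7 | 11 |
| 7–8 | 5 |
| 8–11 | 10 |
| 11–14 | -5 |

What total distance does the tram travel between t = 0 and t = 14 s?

117 m

Total distance travelled is ∫|v| dt — sum the magnitudes of each area piece.
0–2 s: |6| × 2 = 12 m
2–7 s: |11| × 5 = 55 m
7–8 s: |5| × 1 = 5 m
8–11 s: |10| × 3 = 30 m
11–14 s: |-5| × 3 = 15 m
Total distance = 117 m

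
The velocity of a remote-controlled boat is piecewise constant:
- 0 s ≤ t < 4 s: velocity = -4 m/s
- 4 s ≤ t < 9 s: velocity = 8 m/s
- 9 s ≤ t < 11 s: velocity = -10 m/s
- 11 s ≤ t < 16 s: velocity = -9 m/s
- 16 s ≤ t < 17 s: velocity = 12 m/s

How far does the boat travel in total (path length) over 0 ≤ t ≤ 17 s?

133 m

Total distance travelled is ∫|v| dt — sum the magnitudes of each area piece.
0–4 s: |-4| × 4 = 16 m
4–9 s: |8| × 5 = 40 m
9–11 s: |-10| × 2 = 20 m
11–16 s: |-9| × 5 = 45 m
16–17 s: |12| × 1 = 12 m
Total distance = 133 m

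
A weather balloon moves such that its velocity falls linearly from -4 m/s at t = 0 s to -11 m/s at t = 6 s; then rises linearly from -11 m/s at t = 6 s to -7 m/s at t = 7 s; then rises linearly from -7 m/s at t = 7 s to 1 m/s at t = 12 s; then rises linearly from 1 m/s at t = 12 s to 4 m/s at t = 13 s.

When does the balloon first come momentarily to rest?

t = 11.375 s

v changes sign on 7–12 s (from -7 to 1); the graph is linear there, so v = 0 at t = 7 + (7)·(12 − 7)/(1 − -7) = 11.375 s.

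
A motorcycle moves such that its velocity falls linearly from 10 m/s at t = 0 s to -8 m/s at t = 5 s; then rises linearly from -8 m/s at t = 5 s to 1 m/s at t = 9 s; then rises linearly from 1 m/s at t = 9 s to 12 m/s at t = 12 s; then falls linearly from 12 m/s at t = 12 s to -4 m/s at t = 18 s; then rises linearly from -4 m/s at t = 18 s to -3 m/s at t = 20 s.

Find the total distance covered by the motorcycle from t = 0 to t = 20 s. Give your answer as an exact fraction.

Distance (not displacement) is the total path length: add the absolute areas under v-t.
0–5 s: v = 0 at t = 25/9 s; triangle areas 125/9 + 80/9 = 205/9 m
5–9 s: v = 0 at t = 77/9 s; triangle areas 128/9 + 2/9 = 130/9 m
9–12 s: |½(1 + 12)(3)| = 19.5 m
12–18 s: v = 0 at t = 16.5 s; triangle areas 27 + 3 = 30 m
18–20 s: |½(-4 + -3)(2)| = 7 m
Total distance = 1687/18 m

1687/18 m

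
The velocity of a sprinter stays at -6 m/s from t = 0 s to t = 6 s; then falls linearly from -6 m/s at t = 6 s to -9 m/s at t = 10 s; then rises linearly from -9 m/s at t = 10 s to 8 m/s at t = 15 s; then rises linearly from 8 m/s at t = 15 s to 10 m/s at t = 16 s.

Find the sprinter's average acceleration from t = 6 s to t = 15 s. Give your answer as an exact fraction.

14/9 m/s²

Average acceleration = Δv/Δt = (8 − -6)/(15 − 6) = 14/9 m/s².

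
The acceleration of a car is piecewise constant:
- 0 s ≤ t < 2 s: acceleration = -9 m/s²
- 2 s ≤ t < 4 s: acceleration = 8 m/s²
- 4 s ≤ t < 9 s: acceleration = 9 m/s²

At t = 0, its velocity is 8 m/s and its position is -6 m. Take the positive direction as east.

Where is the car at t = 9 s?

130.5 m

On each constant-a segment, Δv = aΔt and Δx = v₀Δt + ½aΔt²; chain segment to segment.
0–2 s: v starts 8 m/s; Δx = 8·2 + ½·-9·2² = -2 m; v ends -10 m/s.
2–4 s: v starts -10 m/s; Δx = -10·2 + ½·8·2² = -4 m; v ends 6 m/s.
4–9 s: v starts 6 m/s; Δx = 6·5 + ½·9·5² = 142.5 m; v ends 51 m/s.
x(9) = -6 + Σ Δx = 130.5 m.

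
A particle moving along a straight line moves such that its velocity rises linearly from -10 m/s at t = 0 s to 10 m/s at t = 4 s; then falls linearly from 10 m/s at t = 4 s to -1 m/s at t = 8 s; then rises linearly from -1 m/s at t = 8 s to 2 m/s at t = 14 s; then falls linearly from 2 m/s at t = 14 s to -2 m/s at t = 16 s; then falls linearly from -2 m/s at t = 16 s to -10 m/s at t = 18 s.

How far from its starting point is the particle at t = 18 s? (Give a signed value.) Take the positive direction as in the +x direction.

Displacement is the signed area under the v-t curve.
0–4 s: ½(-10 + 10)(4) = 0 m
4–8 s: ½(10 + -1)(4) = 18 m
8–14 s: ½(-1 + 2)(6) = 3 m
14–16 s: ½(2 + -2)(2) = 0 m
16–18 s: ½(-2 + -10)(2) = -12 m
Net displacement = 9 m

9 m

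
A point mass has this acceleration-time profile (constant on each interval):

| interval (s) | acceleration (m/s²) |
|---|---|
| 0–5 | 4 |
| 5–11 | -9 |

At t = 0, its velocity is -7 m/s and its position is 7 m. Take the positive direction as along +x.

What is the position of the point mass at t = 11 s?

On each constant-a segment, Δv = aΔt and Δx = v₀Δt + ½aΔt²; chain segment to segment.
0–5 s: v starts -7 m/s; Δx = -7·5 + ½·4·5² = 15 m; v ends 13 m/s.
5–11 s: v starts 13 m/s; Δx = 13·6 + ½·-9·6² = -84 m; v ends -41 m/s.
x(11) = 7 + Σ Δx = -62 m.

-62 m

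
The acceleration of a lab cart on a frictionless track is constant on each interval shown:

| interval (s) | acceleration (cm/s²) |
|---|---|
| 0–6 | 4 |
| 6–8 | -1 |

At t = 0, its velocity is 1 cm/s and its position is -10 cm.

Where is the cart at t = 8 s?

On each constant-a segment, Δv = aΔt and Δx = v₀Δt + ½aΔt²; chain segment to segment.
0–6 s: v starts 1 cm/s; Δx = 1·6 + ½·4·6² = 78 cm; v ends 25 cm/s.
6–8 s: v starts 25 cm/s; Δx = 25·2 + ½·-1·2² = 48 cm; v ends 23 cm/s.
x(8) = -10 + Σ Δx = 116 cm.

116 cm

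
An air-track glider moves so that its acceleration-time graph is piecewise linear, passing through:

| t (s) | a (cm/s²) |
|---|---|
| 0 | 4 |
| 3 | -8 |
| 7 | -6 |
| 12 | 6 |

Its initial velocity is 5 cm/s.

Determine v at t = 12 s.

Δv equals the area under the a-t graph; then v = v₀ + Δv.
0–3 s: ½(4 + -8)(3) = -6 cm/s
3–7 s: ½(-8 + -6)(4) = -28 cm/s
7–12 s: ½(-6 + 6)(5) = 0 cm/s
Δv = -34 cm/s, so v(12) = 5 + (-34) = -29 cm/s.

-29 cm/s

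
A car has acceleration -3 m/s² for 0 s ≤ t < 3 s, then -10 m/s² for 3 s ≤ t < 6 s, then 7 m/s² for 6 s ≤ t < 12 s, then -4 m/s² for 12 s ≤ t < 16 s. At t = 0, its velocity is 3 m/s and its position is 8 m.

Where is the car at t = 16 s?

-157.5 m

On each constant-a segment, Δv = aΔt and Δx = v₀Δt + ½aΔt²; chain segment to segment.
0–3 s: v starts 3 m/s; Δx = 3·3 + ½·-3·3² = -4.5 m; v ends -6 m/s.
3–6 s: v starts -6 m/s; Δx = -6·3 + ½·-10·3² = -63 m; v ends -36 m/s.
6–12 s: v starts -36 m/s; Δx = -36·6 + ½·7·6² = -90 m; v ends 6 m/s.
12–16 s: v starts 6 m/s; Δx = 6·4 + ½·-4·4² = -8 m; v ends -10 m/s.
x(16) = 8 + Σ Δx = -157.5 m.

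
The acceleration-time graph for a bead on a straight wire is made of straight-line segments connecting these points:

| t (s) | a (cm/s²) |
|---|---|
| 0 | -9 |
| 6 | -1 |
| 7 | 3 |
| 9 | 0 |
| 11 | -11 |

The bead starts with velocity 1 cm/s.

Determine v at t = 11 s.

-36 cm/s

Δv equals the area under the a-t graph; then v = v₀ + Δv.
0–6 s: ½(-9 + -1)(6) = -30 cm/s
6–7 s: ½(-1 + 3)(1) = 1 cm/s
7–9 s: ½(3 + 0)(2) = 3 cm/s
9–11 s: ½(0 + -11)(2) = -11 cm/s
Δv = -37 cm/s, so v(11) = 1 + (-37) = -36 cm/s.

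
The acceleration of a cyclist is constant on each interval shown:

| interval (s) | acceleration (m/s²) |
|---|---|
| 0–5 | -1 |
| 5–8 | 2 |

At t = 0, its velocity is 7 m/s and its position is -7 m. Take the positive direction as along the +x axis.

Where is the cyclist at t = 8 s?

30.5 m

On each constant-a segment, Δv = aΔt and Δx = v₀Δt + ½aΔt²; chain segment to segment.
0–5 s: v starts 7 m/s; Δx = 7·5 + ½·-1·5² = 22.5 m; v ends 2 m/s.
5–8 s: v starts 2 m/s; Δx = 2·3 + ½·2·3² = 15 m; v ends 8 m/s.
x(8) = -7 + Σ Δx = 30.5 m.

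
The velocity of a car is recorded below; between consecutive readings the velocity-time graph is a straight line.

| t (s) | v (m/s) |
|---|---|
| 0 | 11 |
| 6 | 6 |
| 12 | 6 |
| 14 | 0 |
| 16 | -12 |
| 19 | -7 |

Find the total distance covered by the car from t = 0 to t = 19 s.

Distance (not displacement) is the total path length: add the absolute areas under v-t.
0–6 s: |½(11 + 6)(6)| = 51 m
6–12 s: |6| × 6 = 36 m
12–14 s: |½(6 + 0)(2)| = 6 m
14–16 s: |½(0 + -12)(2)| = 12 m
16–19 s: |½(-12 + -7)(3)| = 28.5 m
Total distance = 133.5 m

133.5 m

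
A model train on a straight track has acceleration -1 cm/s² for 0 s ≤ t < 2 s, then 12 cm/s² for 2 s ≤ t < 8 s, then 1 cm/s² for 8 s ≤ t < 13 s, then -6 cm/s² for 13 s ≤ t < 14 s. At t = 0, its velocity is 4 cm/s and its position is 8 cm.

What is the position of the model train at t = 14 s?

On each constant-a segment, Δv = aΔt and Δx = v₀Δt + ½aΔt²; chain segment to segment.
0–2 s: v starts 4 cm/s; Δx = 4·2 + ½·-1·2² = 6 cm; v ends 2 cm/s.
2–8 s: v starts 2 cm/s; Δx = 2·6 + ½·12·6² = 228 cm; v ends 74 cm/s.
8–13 s: v starts 74 cm/s; Δx = 74·5 + ½·1·5² = 382.5 cm; v ends 79 cm/s.
13–14 s: v starts 79 cm/s; Δx = 79·1 + ½·-6·1² = 76 cm; v ends 73 cm/s.
x(14) = 8 + Σ Δx = 700.5 cm.

700.5 cm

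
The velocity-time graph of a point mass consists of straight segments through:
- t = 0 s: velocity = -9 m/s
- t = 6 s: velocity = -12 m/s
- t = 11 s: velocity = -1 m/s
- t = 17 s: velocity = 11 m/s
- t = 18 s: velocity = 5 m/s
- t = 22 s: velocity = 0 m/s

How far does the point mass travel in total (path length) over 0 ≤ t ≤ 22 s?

144 m

Distance (not displacement) is the total path length: add the absolute areas under v-t.
0–6 s: |½(-9 + -12)(6)| = 63 m
6–11 s: |½(-12 + -1)(5)| = 32.5 m
11–17 s: v = 0 at t = 11.5 s; triangle areas 0.25 + 30.25 = 30.5 m
17–18 s: |½(11 + 5)(1)| = 8 m
18–22 s: |½(5 + 0)(4)| = 10 m
Total distance = 144 m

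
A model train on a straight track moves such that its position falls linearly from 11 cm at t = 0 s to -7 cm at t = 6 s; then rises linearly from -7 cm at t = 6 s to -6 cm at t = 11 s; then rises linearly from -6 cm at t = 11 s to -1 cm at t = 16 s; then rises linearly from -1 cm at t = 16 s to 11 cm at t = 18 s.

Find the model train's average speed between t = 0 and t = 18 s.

2 cm/s

Average speed = (total path length)/(elapsed time); on a piecewise-linear x-t graph the path length is Σ|Δx|.
0–6 s: |Δx| = |-7 − 11| = 18 cm
6–11 s: |Δx| = |-6 − -7| = 1 cm
11–16 s: |Δx| = |-1 − -6| = 5 cm
16–18 s: |Δx| = |11 − -1| = 12 cm
Total path = 36 cm; average speed = 36/18 = 2 cm/s.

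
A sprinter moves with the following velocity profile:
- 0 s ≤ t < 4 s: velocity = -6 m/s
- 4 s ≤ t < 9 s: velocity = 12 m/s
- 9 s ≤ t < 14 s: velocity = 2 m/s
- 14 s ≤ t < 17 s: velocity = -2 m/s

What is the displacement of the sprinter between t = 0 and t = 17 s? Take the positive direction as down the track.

Net displacement equals the area under the velocity-time graph (areas below the axis count negative).
0–4 s: -6 × 4 = -24 m
4–9 s: 12 × 5 = 60 m
9–14 s: 2 × 5 = 10 m
14–17 s: -2 × 3 = -6 m
Net displacement = 40 m

40 m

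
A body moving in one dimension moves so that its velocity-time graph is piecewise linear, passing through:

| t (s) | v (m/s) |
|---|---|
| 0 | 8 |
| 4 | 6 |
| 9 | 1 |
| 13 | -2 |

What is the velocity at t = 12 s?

On 9–13 s the graph is linear from 1 to -2 m/s: v(12) = 1 + (-2 − 1)·(12 − 9)/(13 − 9) = -1.25 m/s.

-1.25 m/s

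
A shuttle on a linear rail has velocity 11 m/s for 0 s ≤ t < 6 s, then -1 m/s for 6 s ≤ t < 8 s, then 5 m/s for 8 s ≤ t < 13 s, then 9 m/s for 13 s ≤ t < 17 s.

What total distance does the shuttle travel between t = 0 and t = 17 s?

129 m

Distance (not displacement) is the total path length: add the absolute areas under v-t.
0–6 s: |11| × 6 = 66 m
6–8 s: |-1| × 2 = 2 m
8–13 s: |5| × 5 = 25 m
13–17 s: |9| × 4 = 36 m
Total distance = 129 m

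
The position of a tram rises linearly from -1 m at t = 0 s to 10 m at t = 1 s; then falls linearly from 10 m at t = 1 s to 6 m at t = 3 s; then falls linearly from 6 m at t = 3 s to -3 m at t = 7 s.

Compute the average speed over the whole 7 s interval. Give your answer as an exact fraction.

24/7 m/s

Average speed = (total path length)/(elapsed time); on a piecewise-linear x-t graph the path length is Σ|Δx|.
0–1 s: |Δx| = |10 − -1| = 11 m
1–3 s: |Δx| = |6 − 10| = 4 m
3–7 s: |Δx| = |-3 − 6| = 9 m
Total path = 24 m; average speed = 24/7 = 24/7 m/s.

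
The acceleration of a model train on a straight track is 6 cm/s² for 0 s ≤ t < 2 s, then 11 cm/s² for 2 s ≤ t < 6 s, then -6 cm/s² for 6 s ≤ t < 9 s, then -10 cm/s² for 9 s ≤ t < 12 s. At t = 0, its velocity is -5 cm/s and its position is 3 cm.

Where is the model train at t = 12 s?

301 cm

On each constant-a segment, Δv = aΔt and Δx = v₀Δt + ½aΔt²; chain segment to segment.
0–2 s: v starts -5 cm/s; Δx = -5·2 + ½·6·2² = 2 cm; v ends 7 cm/s.
2–6 s: v starts 7 cm/s; Δx = 7·4 + ½·11·4² = 116 cm; v ends 51 cm/s.
6–9 s: v starts 51 cm/s; Δx = 51·3 + ½·-6·3² = 126 cm; v ends 33 cm/s.
9–12 s: v starts 33 cm/s; Δx = 33·3 + ½·-10·3² = 54 cm; v ends 3 cm/s.
x(12) = 3 + Σ Δx = 301 cm.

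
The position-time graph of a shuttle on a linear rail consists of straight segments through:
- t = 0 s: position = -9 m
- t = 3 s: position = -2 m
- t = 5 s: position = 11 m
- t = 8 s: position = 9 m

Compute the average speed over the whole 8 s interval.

Average speed = (total path length)/(elapsed time); on a piecewise-linear x-t graph the path length is Σ|Δx|.
0–3 s: |Δx| = |-2 − -9| = 7 m
3–5 s: |Δx| = |11 − -2| = 13 m
5–8 s: |Δx| = |9 − 11| = 2 m
Total path = 22 m; average speed = 22/8 = 2.75 m/s.

2.75 m/s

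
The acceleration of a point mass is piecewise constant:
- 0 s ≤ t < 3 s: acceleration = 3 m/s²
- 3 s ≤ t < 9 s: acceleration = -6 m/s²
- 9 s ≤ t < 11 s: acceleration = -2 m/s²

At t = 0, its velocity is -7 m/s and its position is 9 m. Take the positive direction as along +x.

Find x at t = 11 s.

-166.5 m

On each constant-a segment, Δv = aΔt and Δx = v₀Δt + ½aΔt²; chain segment to segment.
0–3 s: v starts -7 m/s; Δx = -7·3 + ½·3·3² = -7.5 m; v ends 2 m/s.
3–9 s: v starts 2 m/s; Δx = 2·6 + ½·-6·6² = -96 m; v ends -34 m/s.
9–11 s: v starts -34 m/s; Δx = -34·2 + ½·-2·2² = -72 m; v ends -38 m/s.
x(11) = 9 + Σ Δx = -166.5 m.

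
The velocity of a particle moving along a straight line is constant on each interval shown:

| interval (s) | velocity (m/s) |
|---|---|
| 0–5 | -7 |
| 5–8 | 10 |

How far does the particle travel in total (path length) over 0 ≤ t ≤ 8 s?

65 m

Total distance travelled is ∫|v| dt — sum the magnitudes of each area piece.
0–5 s: |-7| × 5 = 35 m
5–8 s: |10| × 3 = 30 m
Total distance = 65 m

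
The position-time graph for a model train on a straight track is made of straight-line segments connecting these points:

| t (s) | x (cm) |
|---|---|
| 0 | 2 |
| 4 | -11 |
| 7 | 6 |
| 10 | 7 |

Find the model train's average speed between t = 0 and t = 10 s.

Average speed = (total path length)/(elapsed time); on a piecewise-linear x-t graph the path length is Σ|Δx|.
0–4 s: |Δx| = |-11 − 2| = 13 cm
4–7 s: |Δx| = |6 − -11| = 17 cm
7–10 s: |Δx| = |7 − 6| = 1 cm
Total path = 31 cm; average speed = 31/10 = 3.1 cm/s.

3.1 cm/s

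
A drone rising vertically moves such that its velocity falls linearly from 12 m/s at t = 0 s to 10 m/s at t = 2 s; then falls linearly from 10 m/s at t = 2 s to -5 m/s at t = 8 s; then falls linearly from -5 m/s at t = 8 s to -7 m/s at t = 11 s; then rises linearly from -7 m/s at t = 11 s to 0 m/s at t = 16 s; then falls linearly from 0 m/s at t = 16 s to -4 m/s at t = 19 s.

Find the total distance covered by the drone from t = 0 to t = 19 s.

Total distance travelled is ∫|v| dt — sum the magnitudes of each area piece.
0–2 s: |½(12 + 10)(2)| = 22 m
2–8 s: v = 0 at t = 6 s; triangle areas 20 + 5 = 25 m
8–11 s: |½(-5 + -7)(3)| = 18 m
11–16 s: |½(-7 + 0)(5)| = 17.5 m
16–19 s: |½(0 + -4)(3)| = 6 m
Total distance = 88.5 m

88.5 m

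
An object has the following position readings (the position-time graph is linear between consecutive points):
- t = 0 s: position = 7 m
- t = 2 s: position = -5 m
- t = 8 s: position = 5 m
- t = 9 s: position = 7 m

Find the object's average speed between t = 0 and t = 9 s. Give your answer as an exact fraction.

8/3 m/s

Average speed = (total path length)/(elapsed time); on a piecewise-linear x-t graph the path length is Σ|Δx|.
0–2 s: |Δx| = |-5 − 7| = 12 m
2–8 s: |Δx| = |5 − -5| = 10 m
8–9 s: |Δx| = |7 − 5| = 2 m
Total path = 24 m; average speed = 24/9 = 8/3 m/s.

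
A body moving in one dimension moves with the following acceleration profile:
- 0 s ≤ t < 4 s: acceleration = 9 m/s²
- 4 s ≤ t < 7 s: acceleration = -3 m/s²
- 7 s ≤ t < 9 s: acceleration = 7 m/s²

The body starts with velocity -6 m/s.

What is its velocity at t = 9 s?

35 m/s

Δv equals the area under the a-t graph; then v = v₀ + Δv.
0–4 s: 9 × 4 = 36 m/s
4–7 s: -3 × 3 = -9 m/s
7–9 s: 7 × 2 = 14 m/s
Δv = 41 m/s, so v(9) = -6 + (41) = 35 m/s.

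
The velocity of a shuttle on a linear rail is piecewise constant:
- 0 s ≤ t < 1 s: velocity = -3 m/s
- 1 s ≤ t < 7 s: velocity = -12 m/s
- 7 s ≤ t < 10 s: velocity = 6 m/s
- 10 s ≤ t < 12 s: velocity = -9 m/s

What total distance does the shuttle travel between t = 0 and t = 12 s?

Total distance travelled is ∫|v| dt — sum the magnitudes of each area piece.
0–1 s: |-3| × 1 = 3 m
1–7 s: |-12| × 6 = 72 m
7–10 s: |6| × 3 = 18 m
10–12 s: |-9| × 2 = 18 m
Total distance = 111 m

111 m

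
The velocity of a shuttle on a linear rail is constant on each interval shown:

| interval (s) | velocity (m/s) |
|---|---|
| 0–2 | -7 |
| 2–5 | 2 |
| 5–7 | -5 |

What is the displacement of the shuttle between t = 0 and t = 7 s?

-18 m

Displacement is the signed area under the v-t curve.
0–2 s: -7 × 2 = -14 m
2–5 s: 2 × 3 = 6 m
5–7 s: -5 × 2 = -10 m
Net displacement = -18 m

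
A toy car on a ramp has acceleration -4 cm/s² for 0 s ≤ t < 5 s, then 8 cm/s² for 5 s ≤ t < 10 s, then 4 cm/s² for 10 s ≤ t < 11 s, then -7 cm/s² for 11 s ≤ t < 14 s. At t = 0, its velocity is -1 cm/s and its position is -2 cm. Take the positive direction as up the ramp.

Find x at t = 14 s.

On each constant-a segment, Δv = aΔt and Δx = v₀Δt + ½aΔt²; chain segment to segment.
0–5 s: v starts -1 cm/s; Δx = -1·5 + ½·-4·5² = -55 cm; v ends -21 cm/s.
5–10 s: v starts -21 cm/s; Δx = -21·5 + ½·8·5² = -5 cm; v ends 19 cm/s.
10–11 s: v starts 19 cm/s; Δx = 19·1 + ½·4·1² = 21 cm; v ends 23 cm/s.
11–14 s: v starts 23 cm/s; Δx = 23·3 + ½·-7·3² = 37.5 cm; v ends 2 cm/s.
x(14) = -2 + Σ Δx = -3.5 cm.

-3.5 cm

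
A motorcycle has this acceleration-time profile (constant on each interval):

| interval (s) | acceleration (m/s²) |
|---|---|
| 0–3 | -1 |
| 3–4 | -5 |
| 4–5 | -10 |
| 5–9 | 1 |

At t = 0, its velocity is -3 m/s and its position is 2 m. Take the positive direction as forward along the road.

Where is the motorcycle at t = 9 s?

-112 m

On each constant-a segment, Δv = aΔt and Δx = v₀Δt + ½aΔt²; chain segment to segment.
0–3 s: v starts -3 m/s; Δx = -3·3 + ½·-1·3² = -13.5 m; v ends -6 m/s.
3–4 s: v starts -6 m/s; Δx = -6·1 + ½·-5·1² = -8.5 m; v ends -11 m/s.
4–5 s: v starts -11 m/s; Δx = -11·1 + ½·-10·1² = -16 m; v ends -21 m/s.
5–9 s: v starts -21 m/s; Δx = -21·4 + ½·1·4² = -76 m; v ends -17 m/s.
x(9) = 2 + Σ Δx = -112 m.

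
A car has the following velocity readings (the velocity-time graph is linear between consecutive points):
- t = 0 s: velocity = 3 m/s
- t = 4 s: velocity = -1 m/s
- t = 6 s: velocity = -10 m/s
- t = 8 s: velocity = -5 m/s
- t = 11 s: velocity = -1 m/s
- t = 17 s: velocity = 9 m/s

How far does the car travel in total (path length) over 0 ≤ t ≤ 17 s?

Total distance travelled is ∫|v| dt — sum the magnitudes of each area piece.
0–4 s: v = 0 at t = 3 s; triangle areas 4.5 + 0.5 = 5 m
4–6 s: |½(-1 + -10)(2)| = 11 m
6–8 s: |½(-10 + -5)(2)| = 15 m
8–11 s: |½(-5 + -1)(3)| = 9 m
11–17 s: v = 0 at t = 11.6 s; triangle areas 0.3 + 24.3 = 24.6 m
Total distance = 64.6 m

64.6 m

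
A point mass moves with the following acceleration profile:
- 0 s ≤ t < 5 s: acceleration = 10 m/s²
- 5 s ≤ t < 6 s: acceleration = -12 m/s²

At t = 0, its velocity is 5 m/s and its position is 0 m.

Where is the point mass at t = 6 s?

199 m

On each constant-a segment, Δv = aΔt and Δx = v₀Δt + ½aΔt²; chain segment to segment.
0–5 s: v starts 5 m/s; Δx = 5·5 + ½·10·5² = 150 m; v ends 55 m/s.
5–6 s: v starts 55 m/s; Δx = 55·1 + ½·-12·1² = 49 m; v ends 43 m/s.
x(6) = 0 + Σ Δx = 199 m.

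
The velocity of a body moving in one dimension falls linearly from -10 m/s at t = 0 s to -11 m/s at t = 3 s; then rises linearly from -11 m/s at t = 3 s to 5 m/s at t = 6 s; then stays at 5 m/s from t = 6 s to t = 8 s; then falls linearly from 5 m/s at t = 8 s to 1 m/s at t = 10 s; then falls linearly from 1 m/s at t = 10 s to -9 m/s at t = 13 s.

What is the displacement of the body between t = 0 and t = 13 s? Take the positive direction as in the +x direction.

Net displacement equals the area under the velocity-time graph (areas below the axis count negative).
0–3 s: ½(-10 + -11)(3) = -31.5 m
3–6 s: ½(-11 + 5)(3) = -9 m
6–8 s: 5 × 2 = 10 m
8–10 s: ½(5 + 1)(2) = 6 m
10–13 s: ½(1 + -9)(3) = -12 m
Net displacement = -36.5 m

-36.5 m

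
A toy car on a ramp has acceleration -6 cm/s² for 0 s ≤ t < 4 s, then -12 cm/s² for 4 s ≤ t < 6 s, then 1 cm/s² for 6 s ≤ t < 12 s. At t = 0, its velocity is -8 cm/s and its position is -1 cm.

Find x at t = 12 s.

-487 cm

On each constant-a segment, Δv = aΔt and Δx = v₀Δt + ½aΔt²; chain segment to segment.
0–4 s: v starts -8 cm/s; Δx = -8·4 + ½·-6·4² = -80 cm; v ends -32 cm/s.
4–6 s: v starts -32 cm/s; Δx = -32·2 + ½·-12·2² = -88 cm; v ends -56 cm/s.
6–12 s: v starts -56 cm/s; Δx = -56·6 + ½·1·6² = -318 cm; v ends -50 cm/s.
x(12) = -1 + Σ Δx = -487 cm.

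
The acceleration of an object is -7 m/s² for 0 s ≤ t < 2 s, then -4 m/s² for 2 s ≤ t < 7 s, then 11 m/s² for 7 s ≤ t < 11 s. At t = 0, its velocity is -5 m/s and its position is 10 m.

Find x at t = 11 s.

-227 m

On each constant-a segment, Δv = aΔt and Δx = v₀Δt + ½aΔt²; chain segment to segment.
0–2 s: v starts -5 m/s; Δx = -5·2 + ½·-7·2² = -24 m; v ends -19 m/s.
2–7 s: v starts -19 m/s; Δx = -19·5 + ½·-4·5² = -145 m; v ends -39 m/s.
7–11 s: v starts -39 m/s; Δx = -39·4 + ½·11·4² = -68 m; v ends 5 m/s.
x(11) = 10 + Σ Δx = -227 m.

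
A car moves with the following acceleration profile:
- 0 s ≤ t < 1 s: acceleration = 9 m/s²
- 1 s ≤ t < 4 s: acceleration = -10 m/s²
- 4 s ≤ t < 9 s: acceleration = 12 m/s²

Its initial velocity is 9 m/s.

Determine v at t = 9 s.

48 m/s

Δv equals the area under the a-t graph; then v = v₀ + Δv.
0–1 s: 9 × 1 = 9 m/s
1–4 s: -10 × 3 = -30 m/s
4–9 s: 12 × 5 = 60 m/s
Δv = 39 m/s, so v(9) = 9 + (39) = 48 m/s.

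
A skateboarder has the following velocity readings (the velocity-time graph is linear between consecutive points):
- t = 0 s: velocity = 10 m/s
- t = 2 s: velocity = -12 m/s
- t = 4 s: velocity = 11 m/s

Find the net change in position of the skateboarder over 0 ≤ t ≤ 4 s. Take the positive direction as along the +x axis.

-3 m

Displacement is the signed area under the v-t curve.
0–2 s: ½(10 + -12)(2) = -2 m
2–4 s: ½(-12 + 11)(2) = -1 m
Net displacement = -3 m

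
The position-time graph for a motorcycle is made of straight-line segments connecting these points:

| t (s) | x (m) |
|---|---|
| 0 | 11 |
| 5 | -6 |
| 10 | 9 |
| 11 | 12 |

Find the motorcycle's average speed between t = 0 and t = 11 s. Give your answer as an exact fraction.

Average speed = (total path length)/(elapsed time); on a piecewise-linear x-t graph the path length is Σ|Δx|.
0–5 s: |Δx| = |-6 − 11| = 17 m
5–10 s: |Δx| = |9 − -6| = 15 m
10–11 s: |Δx| = |12 − 9| = 3 m
Total path = 35 m; average speed = 35/11 = 35/11 m/s.

35/11 m/s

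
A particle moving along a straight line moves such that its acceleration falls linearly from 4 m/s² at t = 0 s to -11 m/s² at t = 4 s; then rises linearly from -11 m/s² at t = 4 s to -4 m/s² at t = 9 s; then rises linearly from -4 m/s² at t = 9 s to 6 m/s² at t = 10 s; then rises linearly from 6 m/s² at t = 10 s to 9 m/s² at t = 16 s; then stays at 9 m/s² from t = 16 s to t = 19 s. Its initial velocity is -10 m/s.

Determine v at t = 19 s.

Δv equals the area under the a-t graph; then v = v₀ + Δv.
0–4 s: ½(4 + -11)(4) = -14 m/s
4–9 s: ½(-11 + -4)(5) = -37.5 m/s
9–10 s: ½(-4 + 6)(1) = 1 m/s
10–16 s: ½(6 + 9)(6) = 45 m/s
16–19 s: 9 × 3 = 27 m/s
Δv = 21.5 m/s, so v(19) = -10 + (21.5) = 11.5 m/s.

11.5 m/s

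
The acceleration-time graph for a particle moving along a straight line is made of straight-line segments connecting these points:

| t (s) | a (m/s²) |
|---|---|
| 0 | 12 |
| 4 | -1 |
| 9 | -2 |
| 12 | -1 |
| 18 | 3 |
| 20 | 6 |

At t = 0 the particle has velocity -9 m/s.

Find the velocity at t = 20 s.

Δv equals the area under the a-t graph; then v = v₀ + Δv.
0–4 s: ½(12 + -1)(4) = 22 m/s
4–9 s: ½(-1 + -2)(5) = -7.5 m/s
9–12 s: ½(-2 + -1)(3) = -4.5 m/s
12–18 s: ½(-1 + 3)(6) = 6 m/s
18–20 s: ½(3 + 6)(2) = 9 m/s
Δv = 25 m/s, so v(20) = -9 + (25) = 16 m/s.

16 m/s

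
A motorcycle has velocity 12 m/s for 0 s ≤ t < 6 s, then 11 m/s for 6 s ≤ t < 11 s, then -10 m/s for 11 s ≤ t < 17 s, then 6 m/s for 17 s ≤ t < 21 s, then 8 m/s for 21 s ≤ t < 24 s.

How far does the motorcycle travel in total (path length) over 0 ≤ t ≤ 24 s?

235 m

Distance (not displacement) is the total path length: add the absolute areas under v-t.
0–6 s: |12| × 6 = 72 m
6–11 s: |11| × 5 = 55 m
11–17 s: |-10| × 6 = 60 m
17–21 s: |6| × 4 = 24 m
21–24 s: |8| × 3 = 24 m
Total distance = 235 m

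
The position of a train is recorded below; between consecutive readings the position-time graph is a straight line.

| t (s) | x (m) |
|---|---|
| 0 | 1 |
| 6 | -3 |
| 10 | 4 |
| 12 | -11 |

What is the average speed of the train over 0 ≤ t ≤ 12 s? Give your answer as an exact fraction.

Average speed = (total path length)/(elapsed time); on a piecewise-linear x-t graph the path length is Σ|Δx|.
0–6 s: |Δx| = |-3 − 1| = 4 m
6–10 s: |Δx| = |4 − -3| = 7 m
10–12 s: |Δx| = |-11 − 4| = 15 m
Total path = 26 m; average speed = 26/12 = 13/6 m/s.

13/6 m/s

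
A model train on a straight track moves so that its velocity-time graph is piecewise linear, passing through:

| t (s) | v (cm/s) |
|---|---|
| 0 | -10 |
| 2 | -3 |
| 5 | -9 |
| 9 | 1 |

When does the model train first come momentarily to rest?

v changes sign on 5–9 s (from -9 to 1); the graph is linear there, so v = 0 at t = 5 + (9)·(9 − 5)/(1 − -9) = 8.6 s.

t = 8.6 s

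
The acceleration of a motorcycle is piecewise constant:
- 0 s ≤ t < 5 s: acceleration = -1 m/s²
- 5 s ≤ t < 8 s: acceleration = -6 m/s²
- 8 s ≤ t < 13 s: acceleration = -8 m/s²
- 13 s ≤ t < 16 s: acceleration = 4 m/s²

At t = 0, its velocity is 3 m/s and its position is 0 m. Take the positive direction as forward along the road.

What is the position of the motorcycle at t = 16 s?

On each constant-a segment, Δv = aΔt and Δx = v₀Δt + ½aΔt²; chain segment to segment.
0–5 s: v starts 3 m/s; Δx = 3·5 + ½·-1·5² = 2.5 m; v ends -2 m/s.
5–8 s: v starts -2 m/s; Δx = -2·3 + ½·-6·3² = -33 m; v ends -20 m/s.
8–13 s: v starts -20 m/s; Δx = -20·5 + ½·-8·5² = -200 m; v ends -60 m/s.
13–16 s: v starts -60 m/s; Δx = -60·3 + ½·4·3² = -162 m; v ends -48 m/s.
x(16) = 0 + Σ Δx = -392.5 m.

-392.5 m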